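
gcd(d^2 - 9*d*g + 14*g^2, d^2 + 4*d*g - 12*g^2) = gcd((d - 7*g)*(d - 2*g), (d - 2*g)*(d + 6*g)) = d - 2*g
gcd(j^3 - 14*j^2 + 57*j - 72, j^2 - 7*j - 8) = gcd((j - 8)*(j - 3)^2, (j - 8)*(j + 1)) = j - 8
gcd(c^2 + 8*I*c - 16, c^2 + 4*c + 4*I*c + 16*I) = c + 4*I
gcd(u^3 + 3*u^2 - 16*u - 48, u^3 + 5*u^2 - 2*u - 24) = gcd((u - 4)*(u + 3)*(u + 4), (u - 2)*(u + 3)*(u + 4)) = u^2 + 7*u + 12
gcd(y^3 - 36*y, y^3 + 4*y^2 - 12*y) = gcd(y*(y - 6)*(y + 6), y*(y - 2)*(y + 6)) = y^2 + 6*y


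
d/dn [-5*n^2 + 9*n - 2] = 9 - 10*n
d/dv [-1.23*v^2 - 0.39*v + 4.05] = -2.46*v - 0.39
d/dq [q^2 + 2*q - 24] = 2*q + 2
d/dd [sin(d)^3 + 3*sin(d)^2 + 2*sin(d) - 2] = (3*sin(d)^2 + 6*sin(d) + 2)*cos(d)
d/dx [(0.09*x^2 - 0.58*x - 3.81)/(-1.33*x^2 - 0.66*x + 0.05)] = (-0.8308*x^2 - 10.1256*x - 2.5436)/(1.7689*x^4 + 1.7556*x^3 + 0.3026*x^2 - 0.066*x + 0.0025)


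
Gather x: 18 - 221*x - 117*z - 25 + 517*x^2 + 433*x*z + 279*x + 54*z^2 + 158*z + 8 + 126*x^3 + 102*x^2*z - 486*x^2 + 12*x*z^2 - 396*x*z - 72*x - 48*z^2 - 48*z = 126*x^3 + x^2*(102*z + 31) + x*(12*z^2 + 37*z - 14) + 6*z^2 - 7*z + 1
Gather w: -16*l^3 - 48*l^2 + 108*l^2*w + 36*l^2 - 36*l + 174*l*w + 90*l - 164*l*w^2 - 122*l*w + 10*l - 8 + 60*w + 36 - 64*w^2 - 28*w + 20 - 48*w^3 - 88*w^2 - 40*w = -16*l^3 - 12*l^2 + 64*l - 48*w^3 + w^2*(-164*l - 152) + w*(108*l^2 + 52*l - 8) + 48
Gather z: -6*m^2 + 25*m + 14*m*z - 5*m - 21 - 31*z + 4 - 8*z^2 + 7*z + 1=-6*m^2 + 20*m - 8*z^2 + z*(14*m - 24) - 16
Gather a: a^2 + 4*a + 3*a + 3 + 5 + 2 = a^2 + 7*a + 10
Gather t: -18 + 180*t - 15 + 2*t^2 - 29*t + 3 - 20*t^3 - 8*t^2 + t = -20*t^3 - 6*t^2 + 152*t - 30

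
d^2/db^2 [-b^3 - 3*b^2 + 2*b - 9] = -6*b - 6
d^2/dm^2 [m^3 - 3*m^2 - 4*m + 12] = 6*m - 6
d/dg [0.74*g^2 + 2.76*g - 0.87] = 1.48*g + 2.76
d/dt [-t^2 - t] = -2*t - 1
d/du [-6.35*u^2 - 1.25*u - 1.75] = -12.7*u - 1.25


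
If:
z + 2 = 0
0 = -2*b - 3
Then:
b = -3/2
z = -2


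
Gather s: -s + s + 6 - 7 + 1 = 0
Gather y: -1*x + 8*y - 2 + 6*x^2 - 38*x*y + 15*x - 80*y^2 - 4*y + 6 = 6*x^2 + 14*x - 80*y^2 + y*(4 - 38*x) + 4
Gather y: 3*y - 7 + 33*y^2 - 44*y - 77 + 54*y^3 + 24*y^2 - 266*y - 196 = 54*y^3 + 57*y^2 - 307*y - 280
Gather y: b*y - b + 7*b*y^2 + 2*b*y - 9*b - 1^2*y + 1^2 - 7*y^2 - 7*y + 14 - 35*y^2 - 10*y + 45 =-10*b + y^2*(7*b - 42) + y*(3*b - 18) + 60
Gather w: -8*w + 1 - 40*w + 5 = 6 - 48*w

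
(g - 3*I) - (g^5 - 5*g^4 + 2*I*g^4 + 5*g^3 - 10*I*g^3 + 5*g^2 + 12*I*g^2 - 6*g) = -g^5 + 5*g^4 - 2*I*g^4 - 5*g^3 + 10*I*g^3 - 5*g^2 - 12*I*g^2 + 7*g - 3*I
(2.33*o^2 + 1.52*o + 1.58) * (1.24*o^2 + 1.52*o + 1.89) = 2.8892*o^4 + 5.4264*o^3 + 8.6733*o^2 + 5.2744*o + 2.9862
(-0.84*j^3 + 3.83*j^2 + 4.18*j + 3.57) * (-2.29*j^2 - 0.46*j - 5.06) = 1.9236*j^5 - 8.3843*j^4 - 7.0836*j^3 - 29.4779*j^2 - 22.793*j - 18.0642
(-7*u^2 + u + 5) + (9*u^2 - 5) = 2*u^2 + u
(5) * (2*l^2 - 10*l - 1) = 10*l^2 - 50*l - 5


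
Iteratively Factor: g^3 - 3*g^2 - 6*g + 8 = (g - 4)*(g^2 + g - 2) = (g - 4)*(g + 2)*(g - 1)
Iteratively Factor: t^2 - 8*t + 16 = (t - 4)*(t - 4)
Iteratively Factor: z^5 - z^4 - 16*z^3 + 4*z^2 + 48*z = (z)*(z^4 - z^3 - 16*z^2 + 4*z + 48) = z*(z - 2)*(z^3 + z^2 - 14*z - 24) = z*(z - 4)*(z - 2)*(z^2 + 5*z + 6) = z*(z - 4)*(z - 2)*(z + 2)*(z + 3)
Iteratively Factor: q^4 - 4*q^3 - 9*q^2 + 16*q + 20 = (q + 2)*(q^3 - 6*q^2 + 3*q + 10) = (q - 5)*(q + 2)*(q^2 - q - 2) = (q - 5)*(q - 2)*(q + 2)*(q + 1)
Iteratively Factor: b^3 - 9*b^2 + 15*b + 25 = (b - 5)*(b^2 - 4*b - 5) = (b - 5)*(b + 1)*(b - 5)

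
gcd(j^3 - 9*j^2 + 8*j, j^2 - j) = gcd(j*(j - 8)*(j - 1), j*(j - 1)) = j^2 - j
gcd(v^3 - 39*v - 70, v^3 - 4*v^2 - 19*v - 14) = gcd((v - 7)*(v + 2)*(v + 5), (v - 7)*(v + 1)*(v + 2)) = v^2 - 5*v - 14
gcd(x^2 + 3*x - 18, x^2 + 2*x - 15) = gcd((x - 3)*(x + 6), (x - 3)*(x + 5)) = x - 3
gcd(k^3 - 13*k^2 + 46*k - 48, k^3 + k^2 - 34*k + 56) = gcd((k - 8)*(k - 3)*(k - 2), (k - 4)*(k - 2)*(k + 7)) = k - 2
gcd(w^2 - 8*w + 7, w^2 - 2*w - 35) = w - 7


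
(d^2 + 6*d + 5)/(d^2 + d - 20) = (d + 1)/(d - 4)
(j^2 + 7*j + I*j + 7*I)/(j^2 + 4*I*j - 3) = (j + 7)/(j + 3*I)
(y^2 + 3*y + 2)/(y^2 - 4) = (y + 1)/(y - 2)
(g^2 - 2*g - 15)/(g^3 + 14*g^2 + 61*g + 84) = (g - 5)/(g^2 + 11*g + 28)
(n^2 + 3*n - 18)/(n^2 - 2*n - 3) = (n + 6)/(n + 1)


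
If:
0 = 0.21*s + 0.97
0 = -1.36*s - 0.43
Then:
No Solution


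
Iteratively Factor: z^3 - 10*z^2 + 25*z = (z - 5)*(z^2 - 5*z) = (z - 5)^2*(z)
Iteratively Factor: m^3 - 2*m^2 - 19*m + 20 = (m - 1)*(m^2 - m - 20) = (m - 1)*(m + 4)*(m - 5)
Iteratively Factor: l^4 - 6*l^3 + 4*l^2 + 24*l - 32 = (l - 4)*(l^3 - 2*l^2 - 4*l + 8) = (l - 4)*(l - 2)*(l^2 - 4) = (l - 4)*(l - 2)*(l + 2)*(l - 2)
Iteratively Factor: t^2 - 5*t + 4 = (t - 1)*(t - 4)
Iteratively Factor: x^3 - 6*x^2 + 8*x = (x)*(x^2 - 6*x + 8) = x*(x - 4)*(x - 2)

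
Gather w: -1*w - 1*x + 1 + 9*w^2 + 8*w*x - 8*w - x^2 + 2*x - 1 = 9*w^2 + w*(8*x - 9) - x^2 + x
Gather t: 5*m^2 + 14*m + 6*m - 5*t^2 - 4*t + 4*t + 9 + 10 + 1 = 5*m^2 + 20*m - 5*t^2 + 20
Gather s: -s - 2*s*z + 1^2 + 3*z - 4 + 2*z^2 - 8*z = s*(-2*z - 1) + 2*z^2 - 5*z - 3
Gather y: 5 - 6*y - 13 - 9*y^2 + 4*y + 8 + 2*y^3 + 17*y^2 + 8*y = 2*y^3 + 8*y^2 + 6*y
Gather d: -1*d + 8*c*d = d*(8*c - 1)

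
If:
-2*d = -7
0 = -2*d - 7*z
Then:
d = 7/2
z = -1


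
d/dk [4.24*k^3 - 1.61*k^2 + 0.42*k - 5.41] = 12.72*k^2 - 3.22*k + 0.42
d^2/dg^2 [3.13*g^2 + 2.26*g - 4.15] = 6.26000000000000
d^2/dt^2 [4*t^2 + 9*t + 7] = 8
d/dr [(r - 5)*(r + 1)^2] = 3*(r - 3)*(r + 1)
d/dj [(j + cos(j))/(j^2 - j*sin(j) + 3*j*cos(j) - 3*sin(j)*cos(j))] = (2*j^2*sin(j) + j^2*cos(j) - j^2 - 2*j*cos(j) + 3*j*cos(2*j) + j - sin(2*j) + 9*cos(j)/4 - 3*cos(2*j)/2 + 3*cos(3*j)/4 - 3/2)/((j - sin(j))^2*(j + 3*cos(j))^2)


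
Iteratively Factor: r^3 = (r)*(r^2) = r^2*(r)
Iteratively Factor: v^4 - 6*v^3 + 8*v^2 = (v - 4)*(v^3 - 2*v^2) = v*(v - 4)*(v^2 - 2*v) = v^2*(v - 4)*(v - 2)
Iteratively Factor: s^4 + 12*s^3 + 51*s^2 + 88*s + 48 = (s + 3)*(s^3 + 9*s^2 + 24*s + 16) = (s + 3)*(s + 4)*(s^2 + 5*s + 4) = (s + 1)*(s + 3)*(s + 4)*(s + 4)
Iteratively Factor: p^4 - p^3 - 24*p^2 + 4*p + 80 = (p + 2)*(p^3 - 3*p^2 - 18*p + 40) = (p - 5)*(p + 2)*(p^2 + 2*p - 8) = (p - 5)*(p - 2)*(p + 2)*(p + 4)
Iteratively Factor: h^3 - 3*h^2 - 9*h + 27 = (h + 3)*(h^2 - 6*h + 9) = (h - 3)*(h + 3)*(h - 3)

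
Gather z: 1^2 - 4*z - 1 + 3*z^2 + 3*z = 3*z^2 - z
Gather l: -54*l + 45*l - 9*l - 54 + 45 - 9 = -18*l - 18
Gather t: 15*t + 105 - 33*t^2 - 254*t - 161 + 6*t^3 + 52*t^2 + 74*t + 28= 6*t^3 + 19*t^2 - 165*t - 28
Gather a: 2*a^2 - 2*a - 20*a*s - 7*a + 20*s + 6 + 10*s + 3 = 2*a^2 + a*(-20*s - 9) + 30*s + 9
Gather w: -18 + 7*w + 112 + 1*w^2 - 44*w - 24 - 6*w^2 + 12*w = -5*w^2 - 25*w + 70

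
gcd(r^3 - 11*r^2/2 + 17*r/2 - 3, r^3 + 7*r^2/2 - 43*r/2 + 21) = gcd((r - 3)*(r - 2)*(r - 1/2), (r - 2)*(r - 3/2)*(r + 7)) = r - 2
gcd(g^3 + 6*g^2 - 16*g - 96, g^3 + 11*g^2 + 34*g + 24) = g^2 + 10*g + 24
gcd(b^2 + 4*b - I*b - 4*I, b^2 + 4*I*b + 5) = b - I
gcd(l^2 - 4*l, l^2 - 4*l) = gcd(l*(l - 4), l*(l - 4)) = l^2 - 4*l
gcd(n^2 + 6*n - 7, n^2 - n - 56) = n + 7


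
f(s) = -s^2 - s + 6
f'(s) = -2*s - 1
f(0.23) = 5.72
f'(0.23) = -1.46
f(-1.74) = 4.71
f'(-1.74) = 2.48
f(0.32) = 5.58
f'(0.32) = -1.64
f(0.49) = 5.27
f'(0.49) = -1.98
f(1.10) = 3.69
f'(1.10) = -3.20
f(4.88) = -22.69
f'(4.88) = -10.76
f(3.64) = -10.89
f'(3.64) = -8.28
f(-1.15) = 5.83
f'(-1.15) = 1.30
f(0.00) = 6.00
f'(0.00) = -1.00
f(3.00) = -6.00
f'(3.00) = -7.00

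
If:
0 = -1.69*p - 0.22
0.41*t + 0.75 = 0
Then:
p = -0.13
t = -1.83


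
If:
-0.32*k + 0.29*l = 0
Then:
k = 0.90625*l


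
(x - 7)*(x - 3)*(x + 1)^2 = x^4 - 8*x^3 + 2*x^2 + 32*x + 21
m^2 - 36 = (m - 6)*(m + 6)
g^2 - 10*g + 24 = (g - 6)*(g - 4)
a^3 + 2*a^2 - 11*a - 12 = (a - 3)*(a + 1)*(a + 4)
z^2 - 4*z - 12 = (z - 6)*(z + 2)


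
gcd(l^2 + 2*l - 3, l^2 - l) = l - 1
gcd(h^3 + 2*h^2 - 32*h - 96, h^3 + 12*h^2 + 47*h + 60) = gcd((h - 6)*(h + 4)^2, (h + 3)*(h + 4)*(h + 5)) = h + 4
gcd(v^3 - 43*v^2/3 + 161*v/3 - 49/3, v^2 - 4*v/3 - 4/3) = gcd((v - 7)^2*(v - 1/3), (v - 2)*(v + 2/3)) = 1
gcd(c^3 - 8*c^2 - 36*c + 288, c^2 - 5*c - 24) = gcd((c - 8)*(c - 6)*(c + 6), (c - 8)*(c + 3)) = c - 8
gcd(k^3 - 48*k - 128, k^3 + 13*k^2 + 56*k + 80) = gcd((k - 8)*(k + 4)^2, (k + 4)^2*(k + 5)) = k^2 + 8*k + 16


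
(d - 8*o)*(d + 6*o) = d^2 - 2*d*o - 48*o^2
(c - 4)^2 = c^2 - 8*c + 16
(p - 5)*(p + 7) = p^2 + 2*p - 35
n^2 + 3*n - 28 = (n - 4)*(n + 7)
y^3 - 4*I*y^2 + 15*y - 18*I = (y - 6*I)*(y - I)*(y + 3*I)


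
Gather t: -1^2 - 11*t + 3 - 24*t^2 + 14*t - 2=-24*t^2 + 3*t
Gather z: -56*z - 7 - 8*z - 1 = -64*z - 8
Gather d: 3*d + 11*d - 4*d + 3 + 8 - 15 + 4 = 10*d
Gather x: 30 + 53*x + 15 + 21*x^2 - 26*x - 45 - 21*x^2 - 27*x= 0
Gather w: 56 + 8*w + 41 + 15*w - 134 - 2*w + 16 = 21*w - 21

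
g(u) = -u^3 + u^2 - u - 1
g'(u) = -3*u^2 + 2*u - 1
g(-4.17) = 93.07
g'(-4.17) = -61.51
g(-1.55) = 6.68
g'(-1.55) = -11.31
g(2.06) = -7.56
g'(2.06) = -9.61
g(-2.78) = 30.99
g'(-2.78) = -29.75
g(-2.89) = 34.38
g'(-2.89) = -31.84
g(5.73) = -162.03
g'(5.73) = -88.04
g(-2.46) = 22.40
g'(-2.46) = -24.07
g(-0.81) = 1.00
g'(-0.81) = -4.59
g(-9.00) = 818.00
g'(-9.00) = -262.00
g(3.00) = -22.00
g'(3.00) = -22.00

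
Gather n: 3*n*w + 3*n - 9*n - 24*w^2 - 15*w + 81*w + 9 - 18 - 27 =n*(3*w - 6) - 24*w^2 + 66*w - 36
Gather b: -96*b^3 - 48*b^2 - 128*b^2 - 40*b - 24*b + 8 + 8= -96*b^3 - 176*b^2 - 64*b + 16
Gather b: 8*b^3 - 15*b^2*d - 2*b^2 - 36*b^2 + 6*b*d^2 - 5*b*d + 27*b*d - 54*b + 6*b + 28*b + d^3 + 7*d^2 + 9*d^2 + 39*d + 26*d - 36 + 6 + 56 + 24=8*b^3 + b^2*(-15*d - 38) + b*(6*d^2 + 22*d - 20) + d^3 + 16*d^2 + 65*d + 50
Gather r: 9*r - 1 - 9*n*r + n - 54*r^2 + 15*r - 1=n - 54*r^2 + r*(24 - 9*n) - 2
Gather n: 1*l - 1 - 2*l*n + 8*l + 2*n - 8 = 9*l + n*(2 - 2*l) - 9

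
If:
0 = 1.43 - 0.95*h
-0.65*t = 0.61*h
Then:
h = 1.51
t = -1.41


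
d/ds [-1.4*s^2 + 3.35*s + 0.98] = 3.35 - 2.8*s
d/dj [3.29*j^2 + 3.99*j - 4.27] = 6.58*j + 3.99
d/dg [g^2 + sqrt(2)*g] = 2*g + sqrt(2)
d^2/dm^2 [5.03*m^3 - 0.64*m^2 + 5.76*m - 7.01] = 30.18*m - 1.28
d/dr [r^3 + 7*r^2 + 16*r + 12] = 3*r^2 + 14*r + 16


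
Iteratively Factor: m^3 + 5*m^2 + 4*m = (m + 4)*(m^2 + m) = m*(m + 4)*(m + 1)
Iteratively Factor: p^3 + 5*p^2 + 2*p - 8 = (p + 4)*(p^2 + p - 2) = (p + 2)*(p + 4)*(p - 1)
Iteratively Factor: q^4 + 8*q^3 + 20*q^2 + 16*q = (q + 2)*(q^3 + 6*q^2 + 8*q) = (q + 2)*(q + 4)*(q^2 + 2*q) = q*(q + 2)*(q + 4)*(q + 2)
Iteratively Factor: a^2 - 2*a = (a - 2)*(a)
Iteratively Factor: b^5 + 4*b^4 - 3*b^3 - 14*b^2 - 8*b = (b)*(b^4 + 4*b^3 - 3*b^2 - 14*b - 8) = b*(b + 4)*(b^3 - 3*b - 2) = b*(b + 1)*(b + 4)*(b^2 - b - 2) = b*(b - 2)*(b + 1)*(b + 4)*(b + 1)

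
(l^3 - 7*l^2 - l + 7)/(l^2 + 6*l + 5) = (l^2 - 8*l + 7)/(l + 5)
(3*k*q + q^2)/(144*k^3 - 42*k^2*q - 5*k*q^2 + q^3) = q*(3*k + q)/(144*k^3 - 42*k^2*q - 5*k*q^2 + q^3)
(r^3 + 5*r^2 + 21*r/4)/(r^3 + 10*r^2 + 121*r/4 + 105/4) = r/(r + 5)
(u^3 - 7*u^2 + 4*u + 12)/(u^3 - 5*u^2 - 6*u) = (u - 2)/u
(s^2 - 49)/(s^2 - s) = (s^2 - 49)/(s*(s - 1))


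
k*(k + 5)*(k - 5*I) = k^3 + 5*k^2 - 5*I*k^2 - 25*I*k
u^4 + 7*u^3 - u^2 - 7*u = u*(u - 1)*(u + 1)*(u + 7)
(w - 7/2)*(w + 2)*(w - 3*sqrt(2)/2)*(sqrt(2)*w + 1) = sqrt(2)*w^4 - 3*sqrt(2)*w^3/2 - 2*w^3 - 17*sqrt(2)*w^2/2 + 3*w^2 + 9*sqrt(2)*w/4 + 14*w + 21*sqrt(2)/2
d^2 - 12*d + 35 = (d - 7)*(d - 5)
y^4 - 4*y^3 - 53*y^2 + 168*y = y*(y - 8)*(y - 3)*(y + 7)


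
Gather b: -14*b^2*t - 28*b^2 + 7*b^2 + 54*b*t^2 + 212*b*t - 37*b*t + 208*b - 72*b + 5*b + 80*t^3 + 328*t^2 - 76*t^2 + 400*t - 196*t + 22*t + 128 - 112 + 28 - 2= b^2*(-14*t - 21) + b*(54*t^2 + 175*t + 141) + 80*t^3 + 252*t^2 + 226*t + 42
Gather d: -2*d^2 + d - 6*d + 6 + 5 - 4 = -2*d^2 - 5*d + 7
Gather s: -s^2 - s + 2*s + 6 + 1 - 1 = -s^2 + s + 6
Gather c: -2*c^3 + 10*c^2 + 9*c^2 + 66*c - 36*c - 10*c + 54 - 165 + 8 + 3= -2*c^3 + 19*c^2 + 20*c - 100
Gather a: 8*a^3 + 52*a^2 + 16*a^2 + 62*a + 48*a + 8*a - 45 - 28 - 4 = 8*a^3 + 68*a^2 + 118*a - 77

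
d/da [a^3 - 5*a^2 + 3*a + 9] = 3*a^2 - 10*a + 3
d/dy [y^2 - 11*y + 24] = 2*y - 11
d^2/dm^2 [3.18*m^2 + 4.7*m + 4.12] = 6.36000000000000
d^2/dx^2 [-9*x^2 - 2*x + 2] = -18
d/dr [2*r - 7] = 2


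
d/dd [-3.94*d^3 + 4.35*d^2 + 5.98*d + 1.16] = -11.82*d^2 + 8.7*d + 5.98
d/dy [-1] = 0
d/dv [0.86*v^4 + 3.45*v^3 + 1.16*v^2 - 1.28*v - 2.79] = 3.44*v^3 + 10.35*v^2 + 2.32*v - 1.28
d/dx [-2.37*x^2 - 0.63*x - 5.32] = -4.74*x - 0.63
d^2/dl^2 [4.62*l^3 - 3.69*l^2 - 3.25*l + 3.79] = 27.72*l - 7.38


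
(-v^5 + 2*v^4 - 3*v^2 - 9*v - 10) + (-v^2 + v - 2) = -v^5 + 2*v^4 - 4*v^2 - 8*v - 12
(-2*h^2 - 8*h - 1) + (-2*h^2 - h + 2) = -4*h^2 - 9*h + 1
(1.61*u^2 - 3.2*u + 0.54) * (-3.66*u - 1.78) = -5.8926*u^3 + 8.8462*u^2 + 3.7196*u - 0.9612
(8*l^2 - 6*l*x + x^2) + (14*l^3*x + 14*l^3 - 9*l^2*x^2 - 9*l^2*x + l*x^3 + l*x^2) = 14*l^3*x + 14*l^3 - 9*l^2*x^2 - 9*l^2*x + 8*l^2 + l*x^3 + l*x^2 - 6*l*x + x^2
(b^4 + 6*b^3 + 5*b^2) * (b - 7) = b^5 - b^4 - 37*b^3 - 35*b^2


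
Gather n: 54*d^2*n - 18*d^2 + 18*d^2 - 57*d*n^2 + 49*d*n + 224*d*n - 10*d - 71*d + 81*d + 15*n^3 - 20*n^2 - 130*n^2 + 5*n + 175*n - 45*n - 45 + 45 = 15*n^3 + n^2*(-57*d - 150) + n*(54*d^2 + 273*d + 135)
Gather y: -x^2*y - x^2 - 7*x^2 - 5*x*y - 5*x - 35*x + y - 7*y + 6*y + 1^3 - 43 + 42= -8*x^2 - 40*x + y*(-x^2 - 5*x)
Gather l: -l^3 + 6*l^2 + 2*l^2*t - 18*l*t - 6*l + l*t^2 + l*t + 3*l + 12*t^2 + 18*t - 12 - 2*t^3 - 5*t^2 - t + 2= -l^3 + l^2*(2*t + 6) + l*(t^2 - 17*t - 3) - 2*t^3 + 7*t^2 + 17*t - 10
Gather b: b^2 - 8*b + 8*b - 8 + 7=b^2 - 1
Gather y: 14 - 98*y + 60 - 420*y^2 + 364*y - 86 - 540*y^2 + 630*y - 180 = -960*y^2 + 896*y - 192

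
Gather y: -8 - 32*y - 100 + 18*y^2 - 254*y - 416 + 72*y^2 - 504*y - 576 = 90*y^2 - 790*y - 1100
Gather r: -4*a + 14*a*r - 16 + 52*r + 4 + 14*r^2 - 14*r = -4*a + 14*r^2 + r*(14*a + 38) - 12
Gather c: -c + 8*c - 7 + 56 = 7*c + 49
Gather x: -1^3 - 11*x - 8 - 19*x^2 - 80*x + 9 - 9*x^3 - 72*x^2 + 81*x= -9*x^3 - 91*x^2 - 10*x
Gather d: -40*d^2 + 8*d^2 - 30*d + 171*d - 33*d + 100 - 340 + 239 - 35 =-32*d^2 + 108*d - 36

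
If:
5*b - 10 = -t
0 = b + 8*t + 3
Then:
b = 83/39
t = -25/39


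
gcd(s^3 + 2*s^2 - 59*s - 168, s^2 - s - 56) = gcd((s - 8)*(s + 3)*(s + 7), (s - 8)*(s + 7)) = s^2 - s - 56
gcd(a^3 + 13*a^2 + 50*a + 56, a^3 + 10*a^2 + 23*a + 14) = a^2 + 9*a + 14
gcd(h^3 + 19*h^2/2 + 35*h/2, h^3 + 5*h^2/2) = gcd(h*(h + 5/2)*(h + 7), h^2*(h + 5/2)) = h^2 + 5*h/2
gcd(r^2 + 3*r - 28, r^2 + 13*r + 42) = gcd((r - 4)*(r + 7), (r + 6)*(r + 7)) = r + 7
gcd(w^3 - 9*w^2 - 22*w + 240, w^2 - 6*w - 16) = w - 8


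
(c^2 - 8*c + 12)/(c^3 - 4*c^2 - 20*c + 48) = 1/(c + 4)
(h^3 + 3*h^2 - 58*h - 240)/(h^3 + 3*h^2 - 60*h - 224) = (h^2 + 11*h + 30)/(h^2 + 11*h + 28)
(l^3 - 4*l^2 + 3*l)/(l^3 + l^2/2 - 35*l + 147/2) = 2*l*(l - 1)/(2*l^2 + 7*l - 49)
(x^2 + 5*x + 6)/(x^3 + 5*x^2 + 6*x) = 1/x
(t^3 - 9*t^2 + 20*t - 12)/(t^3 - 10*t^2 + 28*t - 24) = (t - 1)/(t - 2)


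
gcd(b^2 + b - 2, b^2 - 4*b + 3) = b - 1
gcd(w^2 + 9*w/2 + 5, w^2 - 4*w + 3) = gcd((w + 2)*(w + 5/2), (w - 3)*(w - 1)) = 1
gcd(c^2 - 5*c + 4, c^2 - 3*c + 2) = c - 1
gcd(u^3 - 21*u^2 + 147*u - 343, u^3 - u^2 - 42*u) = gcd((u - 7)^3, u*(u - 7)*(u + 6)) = u - 7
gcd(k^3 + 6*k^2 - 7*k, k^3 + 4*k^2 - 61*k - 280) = k + 7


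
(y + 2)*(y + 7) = y^2 + 9*y + 14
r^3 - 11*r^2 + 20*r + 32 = (r - 8)*(r - 4)*(r + 1)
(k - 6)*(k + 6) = k^2 - 36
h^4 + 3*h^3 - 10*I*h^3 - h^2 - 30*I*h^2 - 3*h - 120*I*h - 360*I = (h + 3)*(h - 8*I)*(h - 5*I)*(h + 3*I)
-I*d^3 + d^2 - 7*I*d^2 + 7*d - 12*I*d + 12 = (d + 3)*(d + 4)*(-I*d + 1)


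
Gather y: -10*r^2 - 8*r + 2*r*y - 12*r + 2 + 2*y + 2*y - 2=-10*r^2 - 20*r + y*(2*r + 4)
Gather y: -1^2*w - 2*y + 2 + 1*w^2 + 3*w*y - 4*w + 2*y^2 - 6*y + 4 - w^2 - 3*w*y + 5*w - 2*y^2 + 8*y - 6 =0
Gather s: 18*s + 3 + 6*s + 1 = 24*s + 4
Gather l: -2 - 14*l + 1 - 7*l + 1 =-21*l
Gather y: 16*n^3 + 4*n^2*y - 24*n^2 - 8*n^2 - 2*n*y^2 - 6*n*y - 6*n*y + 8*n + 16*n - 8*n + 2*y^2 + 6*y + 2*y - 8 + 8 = 16*n^3 - 32*n^2 + 16*n + y^2*(2 - 2*n) + y*(4*n^2 - 12*n + 8)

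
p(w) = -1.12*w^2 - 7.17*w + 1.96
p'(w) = -2.24*w - 7.17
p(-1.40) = 9.80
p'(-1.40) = -4.03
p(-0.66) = 6.20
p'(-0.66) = -5.69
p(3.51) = -37.01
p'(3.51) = -15.03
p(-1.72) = 10.98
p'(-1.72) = -3.32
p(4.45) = -52.13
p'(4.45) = -17.14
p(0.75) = -4.05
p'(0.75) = -8.85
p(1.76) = -14.13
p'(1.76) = -11.11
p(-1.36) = 9.64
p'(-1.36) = -4.12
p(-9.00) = -24.23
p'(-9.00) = 12.99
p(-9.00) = -24.23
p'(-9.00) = 12.99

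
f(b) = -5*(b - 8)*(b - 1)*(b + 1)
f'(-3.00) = -370.00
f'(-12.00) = -3115.00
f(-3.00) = 440.00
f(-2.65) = 320.70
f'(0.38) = 33.23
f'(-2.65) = -312.34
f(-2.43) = 255.79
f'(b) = -5*(b - 8)*(b - 1) - 5*(b - 8)*(b + 1) - 5*(b - 1)*(b + 1) = -15*b^2 + 80*b + 5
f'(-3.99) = -553.00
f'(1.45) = 89.46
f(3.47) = 250.08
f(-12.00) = 14300.00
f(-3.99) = 894.46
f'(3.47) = 101.99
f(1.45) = 36.11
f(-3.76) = 772.49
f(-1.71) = 93.42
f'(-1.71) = -175.66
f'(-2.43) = -277.97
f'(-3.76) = -507.86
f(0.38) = -32.60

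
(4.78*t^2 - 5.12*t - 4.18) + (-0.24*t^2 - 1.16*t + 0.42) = 4.54*t^2 - 6.28*t - 3.76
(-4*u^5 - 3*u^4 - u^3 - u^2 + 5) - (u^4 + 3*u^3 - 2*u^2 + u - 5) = -4*u^5 - 4*u^4 - 4*u^3 + u^2 - u + 10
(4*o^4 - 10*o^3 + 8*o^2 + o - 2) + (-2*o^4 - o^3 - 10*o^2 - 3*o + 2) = 2*o^4 - 11*o^3 - 2*o^2 - 2*o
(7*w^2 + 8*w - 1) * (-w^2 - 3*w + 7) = -7*w^4 - 29*w^3 + 26*w^2 + 59*w - 7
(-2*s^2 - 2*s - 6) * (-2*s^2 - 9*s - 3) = 4*s^4 + 22*s^3 + 36*s^2 + 60*s + 18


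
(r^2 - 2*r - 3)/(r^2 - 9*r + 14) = (r^2 - 2*r - 3)/(r^2 - 9*r + 14)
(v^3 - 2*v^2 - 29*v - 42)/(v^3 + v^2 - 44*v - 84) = (v + 3)/(v + 6)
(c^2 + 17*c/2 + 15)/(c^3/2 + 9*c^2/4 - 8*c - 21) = 2*(2*c + 5)/(2*c^2 - 3*c - 14)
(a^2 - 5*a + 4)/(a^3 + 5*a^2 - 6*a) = (a - 4)/(a*(a + 6))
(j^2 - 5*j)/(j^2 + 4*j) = (j - 5)/(j + 4)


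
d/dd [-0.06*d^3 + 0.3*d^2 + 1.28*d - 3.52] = -0.18*d^2 + 0.6*d + 1.28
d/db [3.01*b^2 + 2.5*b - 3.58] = 6.02*b + 2.5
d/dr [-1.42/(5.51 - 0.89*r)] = -1.2638/(0.89*r - 5.51)^2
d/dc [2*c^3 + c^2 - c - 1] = 6*c^2 + 2*c - 1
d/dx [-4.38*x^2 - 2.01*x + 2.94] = -8.76*x - 2.01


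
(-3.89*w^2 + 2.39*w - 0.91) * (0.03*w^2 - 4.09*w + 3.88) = -0.1167*w^4 + 15.9818*w^3 - 24.8956*w^2 + 12.9951*w - 3.5308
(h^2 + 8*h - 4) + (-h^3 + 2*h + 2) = -h^3 + h^2 + 10*h - 2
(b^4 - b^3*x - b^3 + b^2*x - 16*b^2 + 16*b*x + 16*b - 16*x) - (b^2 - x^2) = b^4 - b^3*x - b^3 + b^2*x - 17*b^2 + 16*b*x + 16*b + x^2 - 16*x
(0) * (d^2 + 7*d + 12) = 0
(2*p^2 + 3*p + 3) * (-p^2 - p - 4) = -2*p^4 - 5*p^3 - 14*p^2 - 15*p - 12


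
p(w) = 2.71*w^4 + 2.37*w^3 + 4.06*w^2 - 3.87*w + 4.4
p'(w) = 10.84*w^3 + 7.11*w^2 + 8.12*w - 3.87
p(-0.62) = 8.20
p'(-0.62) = -8.75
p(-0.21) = 5.38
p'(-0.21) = -5.36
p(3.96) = 866.34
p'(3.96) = 812.94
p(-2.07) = 58.54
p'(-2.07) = -86.36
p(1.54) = 31.97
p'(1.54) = 65.09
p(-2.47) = 103.88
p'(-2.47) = -143.90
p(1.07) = 11.36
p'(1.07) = 26.24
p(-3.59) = 411.10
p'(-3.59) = -442.93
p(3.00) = 312.83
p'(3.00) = 377.16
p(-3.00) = 208.07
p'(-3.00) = -256.92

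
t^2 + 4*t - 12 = (t - 2)*(t + 6)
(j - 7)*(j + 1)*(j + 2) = j^3 - 4*j^2 - 19*j - 14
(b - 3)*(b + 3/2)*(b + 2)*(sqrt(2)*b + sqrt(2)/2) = sqrt(2)*b^4 + sqrt(2)*b^3 - 29*sqrt(2)*b^2/4 - 51*sqrt(2)*b/4 - 9*sqrt(2)/2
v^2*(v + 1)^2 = v^4 + 2*v^3 + v^2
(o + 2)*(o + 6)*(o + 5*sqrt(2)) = o^3 + 5*sqrt(2)*o^2 + 8*o^2 + 12*o + 40*sqrt(2)*o + 60*sqrt(2)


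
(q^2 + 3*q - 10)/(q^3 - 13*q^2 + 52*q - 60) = (q + 5)/(q^2 - 11*q + 30)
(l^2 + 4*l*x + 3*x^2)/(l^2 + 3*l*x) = (l + x)/l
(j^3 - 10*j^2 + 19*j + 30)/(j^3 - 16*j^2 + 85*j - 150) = (j + 1)/(j - 5)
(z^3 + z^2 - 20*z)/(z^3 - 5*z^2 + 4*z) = (z + 5)/(z - 1)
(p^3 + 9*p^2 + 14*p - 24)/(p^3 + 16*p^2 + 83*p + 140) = (p^2 + 5*p - 6)/(p^2 + 12*p + 35)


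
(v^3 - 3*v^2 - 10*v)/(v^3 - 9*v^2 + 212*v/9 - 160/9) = 9*v*(v + 2)/(9*v^2 - 36*v + 32)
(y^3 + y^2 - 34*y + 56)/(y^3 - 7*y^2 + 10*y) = (y^2 + 3*y - 28)/(y*(y - 5))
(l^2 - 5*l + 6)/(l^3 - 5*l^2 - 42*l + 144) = (l - 2)/(l^2 - 2*l - 48)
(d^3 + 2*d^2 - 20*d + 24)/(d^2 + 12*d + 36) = (d^2 - 4*d + 4)/(d + 6)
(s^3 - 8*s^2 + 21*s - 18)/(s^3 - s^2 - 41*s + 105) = (s^2 - 5*s + 6)/(s^2 + 2*s - 35)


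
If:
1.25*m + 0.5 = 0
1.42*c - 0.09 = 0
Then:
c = 0.06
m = -0.40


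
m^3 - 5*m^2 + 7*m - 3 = (m - 3)*(m - 1)^2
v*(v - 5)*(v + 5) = v^3 - 25*v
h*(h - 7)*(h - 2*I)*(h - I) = h^4 - 7*h^3 - 3*I*h^3 - 2*h^2 + 21*I*h^2 + 14*h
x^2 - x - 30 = (x - 6)*(x + 5)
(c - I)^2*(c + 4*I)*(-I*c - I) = -I*c^4 + 2*c^3 - I*c^3 + 2*c^2 - 7*I*c^2 - 4*c - 7*I*c - 4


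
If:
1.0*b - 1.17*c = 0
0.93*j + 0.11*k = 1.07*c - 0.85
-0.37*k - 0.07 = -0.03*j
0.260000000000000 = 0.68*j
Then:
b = 1.30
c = 1.11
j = 0.38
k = -0.16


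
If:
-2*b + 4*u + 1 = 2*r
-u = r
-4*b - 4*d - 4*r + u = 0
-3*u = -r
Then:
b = 1/2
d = -1/2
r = 0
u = 0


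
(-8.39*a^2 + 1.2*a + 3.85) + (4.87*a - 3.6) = -8.39*a^2 + 6.07*a + 0.25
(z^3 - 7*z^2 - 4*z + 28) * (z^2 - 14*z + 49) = z^5 - 21*z^4 + 143*z^3 - 259*z^2 - 588*z + 1372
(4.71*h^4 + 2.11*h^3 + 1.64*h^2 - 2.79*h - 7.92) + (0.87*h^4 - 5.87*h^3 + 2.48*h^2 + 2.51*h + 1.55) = 5.58*h^4 - 3.76*h^3 + 4.12*h^2 - 0.28*h - 6.37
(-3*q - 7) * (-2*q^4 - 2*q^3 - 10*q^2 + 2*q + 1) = 6*q^5 + 20*q^4 + 44*q^3 + 64*q^2 - 17*q - 7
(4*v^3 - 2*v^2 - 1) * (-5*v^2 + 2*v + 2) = -20*v^5 + 18*v^4 + 4*v^3 + v^2 - 2*v - 2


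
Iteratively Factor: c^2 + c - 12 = (c - 3)*(c + 4)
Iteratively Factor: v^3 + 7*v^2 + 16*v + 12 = (v + 3)*(v^2 + 4*v + 4) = (v + 2)*(v + 3)*(v + 2)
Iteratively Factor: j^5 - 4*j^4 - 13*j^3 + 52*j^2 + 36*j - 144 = (j + 3)*(j^4 - 7*j^3 + 8*j^2 + 28*j - 48) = (j - 4)*(j + 3)*(j^3 - 3*j^2 - 4*j + 12) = (j - 4)*(j - 2)*(j + 3)*(j^2 - j - 6) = (j - 4)*(j - 3)*(j - 2)*(j + 3)*(j + 2)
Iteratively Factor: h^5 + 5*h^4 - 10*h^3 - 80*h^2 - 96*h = (h)*(h^4 + 5*h^3 - 10*h^2 - 80*h - 96) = h*(h - 4)*(h^3 + 9*h^2 + 26*h + 24) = h*(h - 4)*(h + 2)*(h^2 + 7*h + 12) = h*(h - 4)*(h + 2)*(h + 4)*(h + 3)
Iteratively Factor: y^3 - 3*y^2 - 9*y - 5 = (y + 1)*(y^2 - 4*y - 5) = (y - 5)*(y + 1)*(y + 1)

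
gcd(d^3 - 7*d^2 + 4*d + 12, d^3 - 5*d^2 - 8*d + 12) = d - 6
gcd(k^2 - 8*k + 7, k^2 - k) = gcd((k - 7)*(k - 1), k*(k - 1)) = k - 1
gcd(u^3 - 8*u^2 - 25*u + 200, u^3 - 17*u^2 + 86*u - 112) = u - 8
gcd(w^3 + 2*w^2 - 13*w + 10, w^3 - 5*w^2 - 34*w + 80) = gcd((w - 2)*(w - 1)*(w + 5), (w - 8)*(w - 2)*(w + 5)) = w^2 + 3*w - 10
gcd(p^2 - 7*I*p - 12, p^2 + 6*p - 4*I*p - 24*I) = p - 4*I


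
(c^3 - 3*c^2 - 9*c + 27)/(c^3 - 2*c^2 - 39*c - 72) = (c^2 - 6*c + 9)/(c^2 - 5*c - 24)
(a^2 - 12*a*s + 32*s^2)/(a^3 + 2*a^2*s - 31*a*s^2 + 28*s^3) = (-a + 8*s)/(-a^2 - 6*a*s + 7*s^2)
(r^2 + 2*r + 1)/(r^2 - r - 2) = (r + 1)/(r - 2)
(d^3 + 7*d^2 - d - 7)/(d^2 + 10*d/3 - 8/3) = 3*(d^3 + 7*d^2 - d - 7)/(3*d^2 + 10*d - 8)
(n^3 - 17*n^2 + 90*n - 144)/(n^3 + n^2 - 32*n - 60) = (n^2 - 11*n + 24)/(n^2 + 7*n + 10)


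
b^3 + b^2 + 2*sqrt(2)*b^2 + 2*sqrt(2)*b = b*(b + 1)*(b + 2*sqrt(2))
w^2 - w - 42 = (w - 7)*(w + 6)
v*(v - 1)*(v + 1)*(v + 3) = v^4 + 3*v^3 - v^2 - 3*v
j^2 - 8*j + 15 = (j - 5)*(j - 3)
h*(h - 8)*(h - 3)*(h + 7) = h^4 - 4*h^3 - 53*h^2 + 168*h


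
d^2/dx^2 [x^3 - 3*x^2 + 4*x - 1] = 6*x - 6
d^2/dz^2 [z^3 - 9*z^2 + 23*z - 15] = 6*z - 18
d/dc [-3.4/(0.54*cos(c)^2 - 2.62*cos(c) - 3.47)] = (8.908 - 3.672*cos(c))*sin(c)/(-0.54*cos(c)^2 + 2.62*cos(c) + 3.47)^2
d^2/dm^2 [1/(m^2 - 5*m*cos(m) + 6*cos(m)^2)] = ((m^2 - 5*m*cos(m) + 6*cos(m)^2)*(-5*m*cos(m) - 24*sin(m)^2 - 10*sin(m) + 10) + 2*(5*m*sin(m) + 2*m - 6*sin(2*m) - 5*cos(m))^2)/((m - 3*cos(m))^3*(m - 2*cos(m))^3)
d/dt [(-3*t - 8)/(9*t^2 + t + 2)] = (-27*t^2 - 3*t + (3*t + 8)*(18*t + 1) - 6)/(9*t^2 + t + 2)^2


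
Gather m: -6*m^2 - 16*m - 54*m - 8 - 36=-6*m^2 - 70*m - 44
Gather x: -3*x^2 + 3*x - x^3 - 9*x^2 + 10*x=-x^3 - 12*x^2 + 13*x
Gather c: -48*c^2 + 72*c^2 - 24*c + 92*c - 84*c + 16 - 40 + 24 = 24*c^2 - 16*c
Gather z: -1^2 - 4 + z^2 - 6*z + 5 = z^2 - 6*z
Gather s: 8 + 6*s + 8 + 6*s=12*s + 16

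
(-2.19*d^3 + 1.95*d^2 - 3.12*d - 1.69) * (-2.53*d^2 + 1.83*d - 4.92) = 5.5407*d^5 - 8.9412*d^4 + 22.2369*d^3 - 11.0279*d^2 + 12.2577*d + 8.3148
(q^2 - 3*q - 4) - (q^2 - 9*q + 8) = 6*q - 12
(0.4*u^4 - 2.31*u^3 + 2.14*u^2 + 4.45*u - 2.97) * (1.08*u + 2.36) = 0.432*u^5 - 1.5508*u^4 - 3.1404*u^3 + 9.8564*u^2 + 7.2944*u - 7.0092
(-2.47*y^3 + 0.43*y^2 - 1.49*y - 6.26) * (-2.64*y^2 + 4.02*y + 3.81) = 6.5208*y^5 - 11.0646*y^4 - 3.7485*y^3 + 12.1749*y^2 - 30.8421*y - 23.8506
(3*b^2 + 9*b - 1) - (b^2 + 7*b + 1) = 2*b^2 + 2*b - 2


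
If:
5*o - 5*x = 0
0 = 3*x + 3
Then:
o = -1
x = -1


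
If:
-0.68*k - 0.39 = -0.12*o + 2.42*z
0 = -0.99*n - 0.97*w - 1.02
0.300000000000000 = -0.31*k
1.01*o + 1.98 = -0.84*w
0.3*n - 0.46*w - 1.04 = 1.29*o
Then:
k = -0.97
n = 2.59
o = 1.12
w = -3.70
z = 0.17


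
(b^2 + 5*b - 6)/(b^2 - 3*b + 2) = (b + 6)/(b - 2)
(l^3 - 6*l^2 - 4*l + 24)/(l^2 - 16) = (l^3 - 6*l^2 - 4*l + 24)/(l^2 - 16)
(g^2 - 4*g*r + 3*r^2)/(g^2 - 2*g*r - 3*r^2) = (g - r)/(g + r)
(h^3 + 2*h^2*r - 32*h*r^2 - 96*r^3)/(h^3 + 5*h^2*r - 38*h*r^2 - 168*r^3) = (h + 4*r)/(h + 7*r)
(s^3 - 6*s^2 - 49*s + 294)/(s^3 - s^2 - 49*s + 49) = (s - 6)/(s - 1)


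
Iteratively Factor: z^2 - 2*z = (z - 2)*(z)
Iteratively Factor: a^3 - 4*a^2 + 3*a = (a - 1)*(a^2 - 3*a) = a*(a - 1)*(a - 3)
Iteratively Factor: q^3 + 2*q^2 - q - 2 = (q - 1)*(q^2 + 3*q + 2) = (q - 1)*(q + 2)*(q + 1)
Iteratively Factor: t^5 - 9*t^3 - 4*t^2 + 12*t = (t + 2)*(t^4 - 2*t^3 - 5*t^2 + 6*t) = t*(t + 2)*(t^3 - 2*t^2 - 5*t + 6) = t*(t + 2)^2*(t^2 - 4*t + 3) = t*(t - 1)*(t + 2)^2*(t - 3)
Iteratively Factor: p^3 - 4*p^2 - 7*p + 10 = (p + 2)*(p^2 - 6*p + 5) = (p - 1)*(p + 2)*(p - 5)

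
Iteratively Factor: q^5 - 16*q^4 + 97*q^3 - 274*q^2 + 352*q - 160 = (q - 1)*(q^4 - 15*q^3 + 82*q^2 - 192*q + 160) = (q - 4)*(q - 1)*(q^3 - 11*q^2 + 38*q - 40) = (q - 5)*(q - 4)*(q - 1)*(q^2 - 6*q + 8) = (q - 5)*(q - 4)^2*(q - 1)*(q - 2)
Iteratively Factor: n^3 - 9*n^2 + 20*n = (n - 5)*(n^2 - 4*n) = n*(n - 5)*(n - 4)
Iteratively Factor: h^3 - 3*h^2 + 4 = (h - 2)*(h^2 - h - 2) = (h - 2)*(h + 1)*(h - 2)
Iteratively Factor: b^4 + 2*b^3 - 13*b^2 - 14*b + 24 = (b + 2)*(b^3 - 13*b + 12) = (b + 2)*(b + 4)*(b^2 - 4*b + 3) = (b - 3)*(b + 2)*(b + 4)*(b - 1)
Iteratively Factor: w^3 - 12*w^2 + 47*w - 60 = (w - 4)*(w^2 - 8*w + 15) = (w - 5)*(w - 4)*(w - 3)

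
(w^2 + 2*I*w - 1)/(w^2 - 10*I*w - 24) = (-w^2 - 2*I*w + 1)/(-w^2 + 10*I*w + 24)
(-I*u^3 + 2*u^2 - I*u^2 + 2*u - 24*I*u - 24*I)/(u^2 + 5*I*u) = (-I*u^3 + u^2*(2 - I) + 2*u*(1 - 12*I) - 24*I)/(u*(u + 5*I))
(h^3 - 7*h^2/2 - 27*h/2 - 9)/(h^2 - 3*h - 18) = (2*h^2 + 5*h + 3)/(2*(h + 3))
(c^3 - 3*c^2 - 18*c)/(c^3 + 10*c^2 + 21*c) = (c - 6)/(c + 7)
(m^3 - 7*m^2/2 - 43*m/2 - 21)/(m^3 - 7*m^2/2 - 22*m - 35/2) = (2*m^2 + 7*m + 6)/(2*m^2 + 7*m + 5)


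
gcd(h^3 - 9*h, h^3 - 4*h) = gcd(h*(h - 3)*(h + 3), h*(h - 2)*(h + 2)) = h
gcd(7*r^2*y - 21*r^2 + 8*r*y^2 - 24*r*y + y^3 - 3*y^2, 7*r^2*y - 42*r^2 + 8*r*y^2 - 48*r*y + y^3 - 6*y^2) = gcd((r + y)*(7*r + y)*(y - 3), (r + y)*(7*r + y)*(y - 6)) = 7*r^2 + 8*r*y + y^2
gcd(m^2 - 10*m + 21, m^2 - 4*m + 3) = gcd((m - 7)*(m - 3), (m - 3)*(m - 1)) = m - 3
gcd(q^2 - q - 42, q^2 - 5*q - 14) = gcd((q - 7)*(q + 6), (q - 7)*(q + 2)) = q - 7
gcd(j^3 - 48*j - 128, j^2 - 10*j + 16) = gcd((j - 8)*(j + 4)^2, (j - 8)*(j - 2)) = j - 8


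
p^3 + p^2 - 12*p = p*(p - 3)*(p + 4)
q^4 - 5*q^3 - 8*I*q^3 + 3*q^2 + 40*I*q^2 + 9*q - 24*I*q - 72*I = (q - 3)^2*(q + 1)*(q - 8*I)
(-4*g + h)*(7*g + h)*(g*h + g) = -28*g^3*h - 28*g^3 + 3*g^2*h^2 + 3*g^2*h + g*h^3 + g*h^2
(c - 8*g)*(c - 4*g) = c^2 - 12*c*g + 32*g^2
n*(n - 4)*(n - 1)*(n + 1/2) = n^4 - 9*n^3/2 + 3*n^2/2 + 2*n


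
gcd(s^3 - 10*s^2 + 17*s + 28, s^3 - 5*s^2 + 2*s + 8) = s^2 - 3*s - 4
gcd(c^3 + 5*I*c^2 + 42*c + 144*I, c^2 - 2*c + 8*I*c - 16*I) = c + 8*I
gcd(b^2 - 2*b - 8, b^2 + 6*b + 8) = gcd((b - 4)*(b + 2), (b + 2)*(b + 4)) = b + 2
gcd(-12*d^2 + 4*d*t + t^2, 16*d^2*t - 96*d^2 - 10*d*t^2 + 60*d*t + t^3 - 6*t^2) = -2*d + t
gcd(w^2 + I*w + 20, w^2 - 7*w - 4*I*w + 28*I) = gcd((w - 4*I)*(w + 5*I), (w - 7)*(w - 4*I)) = w - 4*I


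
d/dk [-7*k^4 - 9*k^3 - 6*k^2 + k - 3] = -28*k^3 - 27*k^2 - 12*k + 1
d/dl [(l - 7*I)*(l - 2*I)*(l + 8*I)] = 3*l^2 - 2*I*l + 58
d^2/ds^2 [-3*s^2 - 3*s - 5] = -6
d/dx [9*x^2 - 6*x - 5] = 18*x - 6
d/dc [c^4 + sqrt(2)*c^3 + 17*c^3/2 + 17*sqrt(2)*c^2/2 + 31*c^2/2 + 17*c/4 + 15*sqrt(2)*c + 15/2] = 4*c^3 + 3*sqrt(2)*c^2 + 51*c^2/2 + 17*sqrt(2)*c + 31*c + 17/4 + 15*sqrt(2)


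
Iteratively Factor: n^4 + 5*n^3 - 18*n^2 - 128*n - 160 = (n + 2)*(n^3 + 3*n^2 - 24*n - 80) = (n - 5)*(n + 2)*(n^2 + 8*n + 16) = (n - 5)*(n + 2)*(n + 4)*(n + 4)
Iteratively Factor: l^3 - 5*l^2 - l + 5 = (l - 5)*(l^2 - 1) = (l - 5)*(l - 1)*(l + 1)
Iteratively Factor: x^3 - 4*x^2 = (x - 4)*(x^2) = x*(x - 4)*(x)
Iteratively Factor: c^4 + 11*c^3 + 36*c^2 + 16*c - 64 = (c + 4)*(c^3 + 7*c^2 + 8*c - 16) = (c + 4)^2*(c^2 + 3*c - 4) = (c + 4)^3*(c - 1)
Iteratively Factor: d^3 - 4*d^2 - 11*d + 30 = (d - 5)*(d^2 + d - 6) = (d - 5)*(d - 2)*(d + 3)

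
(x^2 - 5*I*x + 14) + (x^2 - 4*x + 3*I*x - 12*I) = 2*x^2 - 4*x - 2*I*x + 14 - 12*I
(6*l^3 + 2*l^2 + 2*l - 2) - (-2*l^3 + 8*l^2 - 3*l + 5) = 8*l^3 - 6*l^2 + 5*l - 7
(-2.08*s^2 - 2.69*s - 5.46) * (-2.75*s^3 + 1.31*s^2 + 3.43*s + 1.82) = 5.72*s^5 + 4.6727*s^4 + 4.3567*s^3 - 20.1649*s^2 - 23.6236*s - 9.9372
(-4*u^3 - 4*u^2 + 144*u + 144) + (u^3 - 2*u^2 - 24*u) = -3*u^3 - 6*u^2 + 120*u + 144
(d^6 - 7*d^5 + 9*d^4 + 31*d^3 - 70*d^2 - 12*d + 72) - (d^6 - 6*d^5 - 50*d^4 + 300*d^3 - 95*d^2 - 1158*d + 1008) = -d^5 + 59*d^4 - 269*d^3 + 25*d^2 + 1146*d - 936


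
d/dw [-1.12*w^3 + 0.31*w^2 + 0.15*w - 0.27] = -3.36*w^2 + 0.62*w + 0.15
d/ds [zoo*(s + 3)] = zoo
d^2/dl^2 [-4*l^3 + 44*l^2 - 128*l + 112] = 88 - 24*l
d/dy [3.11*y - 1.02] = 3.11000000000000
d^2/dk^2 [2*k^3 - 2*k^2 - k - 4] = 12*k - 4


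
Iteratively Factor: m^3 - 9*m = (m)*(m^2 - 9) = m*(m + 3)*(m - 3)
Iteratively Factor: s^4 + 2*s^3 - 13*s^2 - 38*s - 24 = (s + 2)*(s^3 - 13*s - 12) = (s - 4)*(s + 2)*(s^2 + 4*s + 3) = (s - 4)*(s + 1)*(s + 2)*(s + 3)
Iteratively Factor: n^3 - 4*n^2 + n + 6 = (n + 1)*(n^2 - 5*n + 6) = (n - 2)*(n + 1)*(n - 3)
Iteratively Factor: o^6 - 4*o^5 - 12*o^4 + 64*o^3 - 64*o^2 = (o - 2)*(o^5 - 2*o^4 - 16*o^3 + 32*o^2) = (o - 2)^2*(o^4 - 16*o^2) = o*(o - 2)^2*(o^3 - 16*o) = o*(o - 2)^2*(o + 4)*(o^2 - 4*o) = o*(o - 4)*(o - 2)^2*(o + 4)*(o)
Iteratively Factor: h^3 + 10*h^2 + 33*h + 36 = (h + 4)*(h^2 + 6*h + 9) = (h + 3)*(h + 4)*(h + 3)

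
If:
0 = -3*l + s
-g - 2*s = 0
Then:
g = -2*s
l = s/3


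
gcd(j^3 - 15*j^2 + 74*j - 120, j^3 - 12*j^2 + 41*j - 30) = j^2 - 11*j + 30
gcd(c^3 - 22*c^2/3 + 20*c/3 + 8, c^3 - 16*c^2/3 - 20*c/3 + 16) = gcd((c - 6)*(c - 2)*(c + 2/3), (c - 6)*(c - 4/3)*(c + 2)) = c - 6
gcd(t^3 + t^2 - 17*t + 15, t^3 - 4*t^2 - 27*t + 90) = t^2 + 2*t - 15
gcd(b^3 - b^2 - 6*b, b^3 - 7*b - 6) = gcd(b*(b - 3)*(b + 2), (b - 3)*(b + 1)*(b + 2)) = b^2 - b - 6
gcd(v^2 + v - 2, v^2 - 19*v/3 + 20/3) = 1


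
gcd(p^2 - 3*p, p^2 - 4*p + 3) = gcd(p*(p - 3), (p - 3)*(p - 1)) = p - 3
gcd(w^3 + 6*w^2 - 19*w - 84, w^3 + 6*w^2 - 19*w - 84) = w^3 + 6*w^2 - 19*w - 84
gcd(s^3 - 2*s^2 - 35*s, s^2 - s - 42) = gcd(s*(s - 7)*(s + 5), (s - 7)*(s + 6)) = s - 7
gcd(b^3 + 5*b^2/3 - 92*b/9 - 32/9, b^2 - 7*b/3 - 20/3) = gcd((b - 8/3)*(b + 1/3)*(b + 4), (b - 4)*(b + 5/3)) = 1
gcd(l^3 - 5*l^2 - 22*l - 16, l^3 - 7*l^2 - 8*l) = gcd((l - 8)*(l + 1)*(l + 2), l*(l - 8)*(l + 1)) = l^2 - 7*l - 8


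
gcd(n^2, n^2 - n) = n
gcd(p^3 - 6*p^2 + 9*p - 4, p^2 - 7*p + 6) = p - 1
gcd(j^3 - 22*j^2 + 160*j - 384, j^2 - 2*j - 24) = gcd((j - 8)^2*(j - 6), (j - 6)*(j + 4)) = j - 6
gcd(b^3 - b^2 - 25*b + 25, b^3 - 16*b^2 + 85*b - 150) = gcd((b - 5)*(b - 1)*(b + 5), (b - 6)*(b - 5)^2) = b - 5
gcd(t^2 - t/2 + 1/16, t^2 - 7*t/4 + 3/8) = t - 1/4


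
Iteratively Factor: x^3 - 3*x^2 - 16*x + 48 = (x - 3)*(x^2 - 16) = (x - 4)*(x - 3)*(x + 4)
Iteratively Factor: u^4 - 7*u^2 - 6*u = (u + 1)*(u^3 - u^2 - 6*u) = (u + 1)*(u + 2)*(u^2 - 3*u) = u*(u + 1)*(u + 2)*(u - 3)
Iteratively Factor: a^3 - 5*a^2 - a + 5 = (a - 5)*(a^2 - 1) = (a - 5)*(a - 1)*(a + 1)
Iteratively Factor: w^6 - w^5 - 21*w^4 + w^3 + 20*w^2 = (w - 5)*(w^5 + 4*w^4 - w^3 - 4*w^2) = w*(w - 5)*(w^4 + 4*w^3 - w^2 - 4*w) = w*(w - 5)*(w + 1)*(w^3 + 3*w^2 - 4*w) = w^2*(w - 5)*(w + 1)*(w^2 + 3*w - 4) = w^2*(w - 5)*(w + 1)*(w + 4)*(w - 1)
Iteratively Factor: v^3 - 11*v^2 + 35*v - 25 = (v - 5)*(v^2 - 6*v + 5) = (v - 5)^2*(v - 1)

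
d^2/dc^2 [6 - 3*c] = 0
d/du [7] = 0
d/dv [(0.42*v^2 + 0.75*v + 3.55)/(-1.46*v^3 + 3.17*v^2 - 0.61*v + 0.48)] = (0.6132*v^4 + 2.19*v^3 + 12.9153*v^2 - 22.1038*v + 2.5255)/(2.1316*v^6 - 9.2564*v^5 + 11.8301*v^4 - 5.269*v^3 + 3.4153*v^2 - 0.5856*v + 0.2304)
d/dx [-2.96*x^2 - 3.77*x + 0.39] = -5.92*x - 3.77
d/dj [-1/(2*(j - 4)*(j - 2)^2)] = (3*j - 10)/(2*(j - 4)^2*(j - 2)^3)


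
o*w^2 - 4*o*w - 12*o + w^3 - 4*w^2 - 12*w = (o + w)*(w - 6)*(w + 2)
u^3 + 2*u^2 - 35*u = u*(u - 5)*(u + 7)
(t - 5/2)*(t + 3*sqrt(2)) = t^2 - 5*t/2 + 3*sqrt(2)*t - 15*sqrt(2)/2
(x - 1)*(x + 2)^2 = x^3 + 3*x^2 - 4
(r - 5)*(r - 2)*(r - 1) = r^3 - 8*r^2 + 17*r - 10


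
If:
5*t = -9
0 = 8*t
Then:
No Solution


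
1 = 1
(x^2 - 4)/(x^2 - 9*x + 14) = (x + 2)/(x - 7)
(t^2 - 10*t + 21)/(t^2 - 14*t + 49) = (t - 3)/(t - 7)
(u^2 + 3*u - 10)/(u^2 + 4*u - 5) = (u - 2)/(u - 1)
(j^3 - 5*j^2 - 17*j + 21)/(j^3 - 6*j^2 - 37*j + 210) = (j^2 + 2*j - 3)/(j^2 + j - 30)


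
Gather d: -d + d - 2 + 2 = 0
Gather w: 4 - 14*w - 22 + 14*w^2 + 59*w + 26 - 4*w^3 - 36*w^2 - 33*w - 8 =-4*w^3 - 22*w^2 + 12*w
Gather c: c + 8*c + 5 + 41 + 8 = 9*c + 54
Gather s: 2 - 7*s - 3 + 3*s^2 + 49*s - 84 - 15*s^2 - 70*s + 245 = -12*s^2 - 28*s + 160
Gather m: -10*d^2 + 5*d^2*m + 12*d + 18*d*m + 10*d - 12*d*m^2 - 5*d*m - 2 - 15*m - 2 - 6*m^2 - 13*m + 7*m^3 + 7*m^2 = -10*d^2 + 22*d + 7*m^3 + m^2*(1 - 12*d) + m*(5*d^2 + 13*d - 28) - 4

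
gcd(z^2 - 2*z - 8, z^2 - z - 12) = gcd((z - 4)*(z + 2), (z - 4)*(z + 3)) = z - 4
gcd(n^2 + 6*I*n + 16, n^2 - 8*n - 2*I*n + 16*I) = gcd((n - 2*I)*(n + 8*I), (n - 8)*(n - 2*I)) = n - 2*I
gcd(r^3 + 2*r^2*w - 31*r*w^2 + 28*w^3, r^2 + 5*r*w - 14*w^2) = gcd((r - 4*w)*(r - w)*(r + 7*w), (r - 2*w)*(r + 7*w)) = r + 7*w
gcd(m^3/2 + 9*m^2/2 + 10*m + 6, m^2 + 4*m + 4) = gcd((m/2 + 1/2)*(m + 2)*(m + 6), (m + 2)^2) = m + 2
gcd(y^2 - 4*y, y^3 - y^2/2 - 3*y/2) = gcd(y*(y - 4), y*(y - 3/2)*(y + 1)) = y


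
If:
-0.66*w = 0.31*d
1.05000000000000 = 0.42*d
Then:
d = 2.50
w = -1.17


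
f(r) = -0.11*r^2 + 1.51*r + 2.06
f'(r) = 1.51 - 0.22*r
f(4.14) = 6.43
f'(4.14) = 0.60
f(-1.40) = -0.27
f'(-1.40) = 1.82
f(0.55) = 2.86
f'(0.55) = 1.39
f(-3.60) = -4.80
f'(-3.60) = 2.30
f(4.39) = 6.57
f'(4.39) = 0.54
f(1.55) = 4.14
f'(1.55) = 1.17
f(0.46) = 2.73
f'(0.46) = 1.41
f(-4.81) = -7.75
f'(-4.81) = 2.57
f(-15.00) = -45.34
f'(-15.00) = 4.81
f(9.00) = 6.74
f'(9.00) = -0.47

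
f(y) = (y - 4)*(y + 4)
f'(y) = 2*y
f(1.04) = -14.92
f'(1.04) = 2.08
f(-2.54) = -9.55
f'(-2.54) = -5.08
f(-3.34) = -4.84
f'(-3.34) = -6.68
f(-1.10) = -14.79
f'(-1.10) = -2.20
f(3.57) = -3.26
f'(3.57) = 7.14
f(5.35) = 12.62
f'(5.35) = 10.70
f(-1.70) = -13.11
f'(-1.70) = -3.40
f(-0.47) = -15.78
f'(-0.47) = -0.94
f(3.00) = -7.00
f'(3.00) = 6.00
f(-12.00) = 128.00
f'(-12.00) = -24.00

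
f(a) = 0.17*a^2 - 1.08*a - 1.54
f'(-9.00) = -4.14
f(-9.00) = 21.95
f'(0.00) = -1.08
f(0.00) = -1.54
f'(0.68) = -0.85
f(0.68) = -2.20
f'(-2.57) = -1.95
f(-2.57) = 2.36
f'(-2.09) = -1.79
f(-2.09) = 1.46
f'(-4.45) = -2.59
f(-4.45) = 6.63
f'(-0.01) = -1.08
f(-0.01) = -1.53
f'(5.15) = 0.67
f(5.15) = -2.59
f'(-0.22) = -1.15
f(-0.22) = -1.29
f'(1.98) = -0.41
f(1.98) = -3.01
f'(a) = 0.34*a - 1.08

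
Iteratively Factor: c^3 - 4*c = (c - 2)*(c^2 + 2*c) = (c - 2)*(c + 2)*(c)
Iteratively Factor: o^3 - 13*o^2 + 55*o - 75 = (o - 3)*(o^2 - 10*o + 25) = (o - 5)*(o - 3)*(o - 5)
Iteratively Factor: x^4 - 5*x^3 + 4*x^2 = (x)*(x^3 - 5*x^2 + 4*x) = x*(x - 4)*(x^2 - x) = x^2*(x - 4)*(x - 1)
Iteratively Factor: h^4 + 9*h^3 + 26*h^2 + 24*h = (h + 4)*(h^3 + 5*h^2 + 6*h) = (h + 3)*(h + 4)*(h^2 + 2*h) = (h + 2)*(h + 3)*(h + 4)*(h)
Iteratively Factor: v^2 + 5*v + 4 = (v + 4)*(v + 1)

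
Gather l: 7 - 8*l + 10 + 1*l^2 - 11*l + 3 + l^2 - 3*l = 2*l^2 - 22*l + 20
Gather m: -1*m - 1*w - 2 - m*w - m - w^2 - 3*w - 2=m*(-w - 2) - w^2 - 4*w - 4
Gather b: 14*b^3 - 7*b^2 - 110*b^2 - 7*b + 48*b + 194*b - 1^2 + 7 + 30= 14*b^3 - 117*b^2 + 235*b + 36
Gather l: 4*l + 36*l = 40*l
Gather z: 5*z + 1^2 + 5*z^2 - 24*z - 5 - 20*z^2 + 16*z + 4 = -15*z^2 - 3*z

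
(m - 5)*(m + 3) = m^2 - 2*m - 15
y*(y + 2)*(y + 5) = y^3 + 7*y^2 + 10*y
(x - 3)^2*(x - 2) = x^3 - 8*x^2 + 21*x - 18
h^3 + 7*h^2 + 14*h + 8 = (h + 1)*(h + 2)*(h + 4)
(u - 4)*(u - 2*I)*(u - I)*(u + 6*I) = u^4 - 4*u^3 + 3*I*u^3 + 16*u^2 - 12*I*u^2 - 64*u - 12*I*u + 48*I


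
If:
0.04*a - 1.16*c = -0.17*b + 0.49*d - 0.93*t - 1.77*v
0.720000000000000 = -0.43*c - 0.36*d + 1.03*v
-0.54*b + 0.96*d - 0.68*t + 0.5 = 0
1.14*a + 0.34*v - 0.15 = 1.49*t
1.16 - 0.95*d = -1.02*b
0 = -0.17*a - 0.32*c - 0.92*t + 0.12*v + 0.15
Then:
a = 0.03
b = -3.48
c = 0.64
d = -2.52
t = -0.06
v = 0.09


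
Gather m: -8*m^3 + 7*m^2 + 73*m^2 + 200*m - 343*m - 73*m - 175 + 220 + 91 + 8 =-8*m^3 + 80*m^2 - 216*m + 144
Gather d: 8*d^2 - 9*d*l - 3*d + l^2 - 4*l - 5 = 8*d^2 + d*(-9*l - 3) + l^2 - 4*l - 5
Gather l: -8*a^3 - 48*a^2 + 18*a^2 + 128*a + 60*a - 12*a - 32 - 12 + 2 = -8*a^3 - 30*a^2 + 176*a - 42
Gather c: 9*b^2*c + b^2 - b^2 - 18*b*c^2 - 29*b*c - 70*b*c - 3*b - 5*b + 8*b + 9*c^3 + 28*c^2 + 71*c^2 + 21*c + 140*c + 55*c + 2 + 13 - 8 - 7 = 9*c^3 + c^2*(99 - 18*b) + c*(9*b^2 - 99*b + 216)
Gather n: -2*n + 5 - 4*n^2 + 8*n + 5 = -4*n^2 + 6*n + 10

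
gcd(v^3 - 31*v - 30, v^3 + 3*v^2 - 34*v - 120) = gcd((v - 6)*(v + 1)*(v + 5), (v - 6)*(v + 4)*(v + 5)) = v^2 - v - 30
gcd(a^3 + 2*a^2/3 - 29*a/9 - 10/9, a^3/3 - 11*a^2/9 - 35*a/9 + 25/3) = a - 5/3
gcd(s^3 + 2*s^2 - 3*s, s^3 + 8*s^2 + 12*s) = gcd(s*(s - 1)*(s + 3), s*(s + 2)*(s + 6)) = s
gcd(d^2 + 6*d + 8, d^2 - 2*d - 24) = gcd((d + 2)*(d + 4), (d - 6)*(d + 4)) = d + 4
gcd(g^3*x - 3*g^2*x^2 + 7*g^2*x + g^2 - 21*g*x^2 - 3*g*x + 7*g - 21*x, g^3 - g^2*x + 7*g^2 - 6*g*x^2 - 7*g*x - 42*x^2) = -g^2 + 3*g*x - 7*g + 21*x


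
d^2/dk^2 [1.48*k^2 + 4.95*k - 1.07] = 2.96000000000000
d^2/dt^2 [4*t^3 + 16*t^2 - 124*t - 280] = 24*t + 32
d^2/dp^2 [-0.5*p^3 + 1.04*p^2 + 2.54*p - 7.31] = 2.08 - 3.0*p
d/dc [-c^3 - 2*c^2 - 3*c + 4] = -3*c^2 - 4*c - 3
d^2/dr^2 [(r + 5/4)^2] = 2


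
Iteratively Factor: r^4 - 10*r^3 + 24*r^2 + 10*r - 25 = (r + 1)*(r^3 - 11*r^2 + 35*r - 25) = (r - 5)*(r + 1)*(r^2 - 6*r + 5) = (r - 5)^2*(r + 1)*(r - 1)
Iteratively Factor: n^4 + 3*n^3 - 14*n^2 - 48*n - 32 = (n + 4)*(n^3 - n^2 - 10*n - 8) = (n + 2)*(n + 4)*(n^2 - 3*n - 4) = (n + 1)*(n + 2)*(n + 4)*(n - 4)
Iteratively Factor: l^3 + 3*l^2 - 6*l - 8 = (l + 4)*(l^2 - l - 2) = (l + 1)*(l + 4)*(l - 2)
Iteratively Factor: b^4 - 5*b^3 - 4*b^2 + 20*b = (b)*(b^3 - 5*b^2 - 4*b + 20) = b*(b - 5)*(b^2 - 4) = b*(b - 5)*(b + 2)*(b - 2)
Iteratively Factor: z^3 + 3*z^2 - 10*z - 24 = (z + 2)*(z^2 + z - 12) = (z - 3)*(z + 2)*(z + 4)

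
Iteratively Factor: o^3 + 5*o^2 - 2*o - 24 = (o + 4)*(o^2 + o - 6) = (o + 3)*(o + 4)*(o - 2)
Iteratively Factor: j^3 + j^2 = (j)*(j^2 + j) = j^2*(j + 1)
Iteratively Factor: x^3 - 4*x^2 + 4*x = (x - 2)*(x^2 - 2*x) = x*(x - 2)*(x - 2)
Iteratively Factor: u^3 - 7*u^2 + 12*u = (u)*(u^2 - 7*u + 12) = u*(u - 3)*(u - 4)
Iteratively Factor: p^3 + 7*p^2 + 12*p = (p)*(p^2 + 7*p + 12) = p*(p + 3)*(p + 4)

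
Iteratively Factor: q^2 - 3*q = (q)*(q - 3)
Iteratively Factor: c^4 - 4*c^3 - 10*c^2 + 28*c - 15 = (c + 3)*(c^3 - 7*c^2 + 11*c - 5) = (c - 1)*(c + 3)*(c^2 - 6*c + 5) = (c - 1)^2*(c + 3)*(c - 5)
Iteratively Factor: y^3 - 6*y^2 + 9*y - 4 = (y - 4)*(y^2 - 2*y + 1) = (y - 4)*(y - 1)*(y - 1)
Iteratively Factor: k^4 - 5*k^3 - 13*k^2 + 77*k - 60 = (k - 3)*(k^3 - 2*k^2 - 19*k + 20) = (k - 5)*(k - 3)*(k^2 + 3*k - 4) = (k - 5)*(k - 3)*(k + 4)*(k - 1)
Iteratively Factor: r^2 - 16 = (r + 4)*(r - 4)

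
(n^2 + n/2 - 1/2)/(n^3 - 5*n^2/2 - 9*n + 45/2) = (2*n^2 + n - 1)/(2*n^3 - 5*n^2 - 18*n + 45)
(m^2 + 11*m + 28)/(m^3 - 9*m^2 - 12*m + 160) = (m + 7)/(m^2 - 13*m + 40)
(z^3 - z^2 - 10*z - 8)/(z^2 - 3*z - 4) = z + 2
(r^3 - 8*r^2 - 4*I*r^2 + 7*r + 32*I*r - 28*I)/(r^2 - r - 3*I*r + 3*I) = (r^2 - r*(7 + 4*I) + 28*I)/(r - 3*I)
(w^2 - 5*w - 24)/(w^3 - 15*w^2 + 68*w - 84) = (w^2 - 5*w - 24)/(w^3 - 15*w^2 + 68*w - 84)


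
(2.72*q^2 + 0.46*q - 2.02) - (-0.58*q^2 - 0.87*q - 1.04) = 3.3*q^2 + 1.33*q - 0.98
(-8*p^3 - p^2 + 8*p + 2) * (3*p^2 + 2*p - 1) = -24*p^5 - 19*p^4 + 30*p^3 + 23*p^2 - 4*p - 2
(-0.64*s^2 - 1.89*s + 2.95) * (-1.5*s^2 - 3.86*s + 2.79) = 0.96*s^4 + 5.3054*s^3 + 1.0848*s^2 - 16.6601*s + 8.2305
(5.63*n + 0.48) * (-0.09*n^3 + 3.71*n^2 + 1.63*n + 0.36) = -0.5067*n^4 + 20.8441*n^3 + 10.9577*n^2 + 2.8092*n + 0.1728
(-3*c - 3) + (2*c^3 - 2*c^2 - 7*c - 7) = 2*c^3 - 2*c^2 - 10*c - 10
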